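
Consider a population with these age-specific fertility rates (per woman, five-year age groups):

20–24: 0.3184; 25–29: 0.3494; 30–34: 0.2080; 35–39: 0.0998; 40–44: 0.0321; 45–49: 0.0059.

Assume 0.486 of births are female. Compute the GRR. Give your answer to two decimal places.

2.46

Proportion female at birth = 0.486.
Sum of ASFRs = 0.3184 + 0.3494 + 0.2080 + 0.0998 + 0.0321 + 0.0059 = 1.0136
TFR = 5 × 1.0136 = 5.068
GRR = 0.486 × 5.068 = 2.46305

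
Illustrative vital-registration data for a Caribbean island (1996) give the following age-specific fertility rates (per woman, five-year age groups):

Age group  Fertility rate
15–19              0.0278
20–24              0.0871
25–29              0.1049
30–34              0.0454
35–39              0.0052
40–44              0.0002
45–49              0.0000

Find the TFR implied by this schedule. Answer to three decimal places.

Sum of ASFRs = 0.0278 + 0.0871 + 0.1049 + 0.0454 + 0.0052 + 0.0002 + 0.0000 = 0.2706
TFR = 5 × 0.2706 = 1.353

1.353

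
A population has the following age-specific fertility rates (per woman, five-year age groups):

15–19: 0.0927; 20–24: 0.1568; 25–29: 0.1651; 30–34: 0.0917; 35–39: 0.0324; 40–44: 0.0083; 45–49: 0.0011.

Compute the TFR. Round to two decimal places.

Sum of ASFRs = 0.0927 + 0.1568 + 0.1651 + 0.0917 + 0.0324 + 0.0083 + 0.0011 = 0.5481
TFR = 5 × 0.5481 = 2.7405

2.74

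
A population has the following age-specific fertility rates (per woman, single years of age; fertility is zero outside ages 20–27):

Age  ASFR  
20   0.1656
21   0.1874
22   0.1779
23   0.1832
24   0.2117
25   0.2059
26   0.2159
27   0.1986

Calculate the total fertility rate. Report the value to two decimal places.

Sum of ASFRs = 0.1656 + 0.1874 + 0.1779 + 0.1832 + 0.2117 + 0.2059 + 0.2159 + 0.1986 = 1.5462
TFR = 1.5462

1.55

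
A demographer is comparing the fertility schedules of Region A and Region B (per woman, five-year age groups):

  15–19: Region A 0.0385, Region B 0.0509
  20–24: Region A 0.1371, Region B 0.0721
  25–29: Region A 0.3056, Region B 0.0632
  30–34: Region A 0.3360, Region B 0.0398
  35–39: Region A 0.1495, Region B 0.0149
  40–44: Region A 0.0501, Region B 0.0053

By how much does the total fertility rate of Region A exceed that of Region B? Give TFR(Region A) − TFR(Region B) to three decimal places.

Region A:
  Sum of ASFRs = 0.0385 + 0.1371 + 0.3056 + 0.3360 + 0.1495 + 0.0501 = 1.0168
  TFR = 5 × 1.0168 = 5.084
Region B:
  Sum of ASFRs = 0.0509 + 0.0721 + 0.0632 + 0.0398 + 0.0149 + 0.0053 = 0.2462
  TFR = 5 × 0.2462 = 1.231
Difference = 5.084 − 1.231 = 3.853

3.853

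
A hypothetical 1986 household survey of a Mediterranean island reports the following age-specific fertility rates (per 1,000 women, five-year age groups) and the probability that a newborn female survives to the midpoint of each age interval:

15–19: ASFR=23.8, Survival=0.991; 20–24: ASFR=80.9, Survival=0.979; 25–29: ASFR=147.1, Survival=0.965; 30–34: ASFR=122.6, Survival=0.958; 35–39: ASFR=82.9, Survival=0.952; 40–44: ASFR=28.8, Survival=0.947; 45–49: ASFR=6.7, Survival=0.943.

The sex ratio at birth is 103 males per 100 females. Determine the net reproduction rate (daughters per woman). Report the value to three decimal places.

Proportion female at birth = 100 / (100 + 103) = 0.49261.
Weighting each age-specific rate by interval width and survival:
  15–19: 5 × 23.8/1000 × 0.991 = 0.11793
  20–24: 5 × 80.9/1000 × 0.979 = 0.39601
  25–29: 5 × 147.1/1000 × 0.965 = 0.70976
  30–34: 5 × 122.6/1000 × 0.958 = 0.58725
  35–39: 5 × 82.9/1000 × 0.952 = 0.39460
  40–44: 5 × 28.8/1000 × 0.947 = 0.13637
  45–49: 5 × 6.7/1000 × 0.943 = 0.03159
Sum = 2.37351
NRR = 0.49261 × 2.37351 = 1.16921

1.169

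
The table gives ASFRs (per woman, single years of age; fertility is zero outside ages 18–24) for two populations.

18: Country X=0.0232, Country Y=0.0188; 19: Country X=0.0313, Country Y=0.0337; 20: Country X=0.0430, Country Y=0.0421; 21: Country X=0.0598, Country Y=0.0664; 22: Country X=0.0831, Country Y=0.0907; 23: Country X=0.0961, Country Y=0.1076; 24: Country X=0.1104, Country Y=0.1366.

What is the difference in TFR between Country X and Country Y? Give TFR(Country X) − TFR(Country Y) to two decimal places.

Country X:
  Sum of ASFRs = 0.0232 + 0.0313 + 0.0430 + 0.0598 + 0.0831 + 0.0961 + 0.1104 = 0.4469
  TFR = 0.4469
Country Y:
  Sum of ASFRs = 0.0188 + 0.0337 + 0.0421 + 0.0664 + 0.0907 + 0.1076 + 0.1366 = 0.4959
  TFR = 0.4959
Difference = 0.4469 − 0.4959 = -0.049

-0.05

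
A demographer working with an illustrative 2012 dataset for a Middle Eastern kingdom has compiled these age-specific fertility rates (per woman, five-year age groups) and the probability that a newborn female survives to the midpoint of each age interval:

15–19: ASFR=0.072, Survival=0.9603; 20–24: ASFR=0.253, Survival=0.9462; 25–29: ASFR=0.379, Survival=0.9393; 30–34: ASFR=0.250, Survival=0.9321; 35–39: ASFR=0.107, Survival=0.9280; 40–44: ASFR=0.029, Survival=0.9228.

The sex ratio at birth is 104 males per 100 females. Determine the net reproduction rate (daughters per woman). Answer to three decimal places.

2.509

Proportion female at birth = 100 / (100 + 104) = 0.49020.
Weighting each age-specific rate by interval width and survival:
  15–19: 5 × 0.072 × 0.9603 = 0.34571
  20–24: 5 × 0.253 × 0.9462 = 1.19694
  25–29: 5 × 0.379 × 0.9393 = 1.77997
  30–34: 5 × 0.250 × 0.9321 = 1.16513
  35–39: 5 × 0.107 × 0.9280 = 0.49648
  40–44: 5 × 0.029 × 0.9228 = 0.13381
Sum = 5.11804
NRR = 0.49020 × 5.11804 = 2.50886
An NRR exceeding 1 indicates intrinsic growth under these rates.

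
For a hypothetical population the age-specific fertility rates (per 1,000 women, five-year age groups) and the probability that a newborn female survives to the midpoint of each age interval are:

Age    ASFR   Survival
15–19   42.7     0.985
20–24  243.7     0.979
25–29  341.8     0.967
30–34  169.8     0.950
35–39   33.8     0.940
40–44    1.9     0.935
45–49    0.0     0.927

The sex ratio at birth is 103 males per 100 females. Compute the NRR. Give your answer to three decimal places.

1.985

Proportion female at birth = 100 / (100 + 103) = 0.49261.
Per-age-group product (5 × ASFR × survival probability):
  15–19: 5 × 42.7/1000 × 0.985 = 0.21030
  20–24: 5 × 243.7/1000 × 0.979 = 1.19291
  25–29: 5 × 341.8/1000 × 0.967 = 1.65260
  30–34: 5 × 169.8/1000 × 0.950 = 0.80655
  35–39: 5 × 33.8/1000 × 0.940 = 0.15886
  40–44: 5 × 1.9/1000 × 0.935 = 0.00888
  45–49: 5 × 0.0/1000 × 0.927 = 0.00000
Sum = 4.03010
NRR = 0.49261 × 4.03010 = 1.98527
With NRR above 1 the population is above replacement fertility.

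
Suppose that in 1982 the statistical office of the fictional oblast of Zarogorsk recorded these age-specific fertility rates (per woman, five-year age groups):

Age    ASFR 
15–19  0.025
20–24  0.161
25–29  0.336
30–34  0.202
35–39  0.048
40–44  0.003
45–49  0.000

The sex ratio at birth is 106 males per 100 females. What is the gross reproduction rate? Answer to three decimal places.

Proportion female at birth = 100 / (100 + 106) = 0.48544.
Sum of ASFRs = 0.025 + 0.161 + 0.336 + 0.202 + 0.048 + 0.003 + 0.000 = 0.775
TFR = 5 × 0.775 = 3.875
GRR = 0.48544 × 3.875 = 1.88108

1.881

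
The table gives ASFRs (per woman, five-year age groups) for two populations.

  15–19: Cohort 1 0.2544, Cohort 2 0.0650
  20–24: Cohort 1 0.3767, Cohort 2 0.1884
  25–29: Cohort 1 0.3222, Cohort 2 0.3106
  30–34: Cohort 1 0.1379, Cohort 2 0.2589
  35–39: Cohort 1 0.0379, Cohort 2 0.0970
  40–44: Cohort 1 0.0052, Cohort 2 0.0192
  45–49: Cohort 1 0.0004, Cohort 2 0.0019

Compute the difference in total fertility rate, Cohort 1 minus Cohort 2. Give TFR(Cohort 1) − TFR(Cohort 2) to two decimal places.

Cohort 1:
  Sum of ASFRs = 0.2544 + 0.3767 + 0.3222 + 0.1379 + 0.0379 + 0.0052 + 0.0004 = 1.1347
  TFR = 5 × 1.1347 = 5.6735
Cohort 2:
  Sum of ASFRs = 0.0650 + 0.1884 + 0.3106 + 0.2589 + 0.0970 + 0.0192 + 0.0019 = 0.9410
  TFR = 5 × 0.9410 = 4.705
Difference = 5.6735 − 4.705 = 0.9685

0.97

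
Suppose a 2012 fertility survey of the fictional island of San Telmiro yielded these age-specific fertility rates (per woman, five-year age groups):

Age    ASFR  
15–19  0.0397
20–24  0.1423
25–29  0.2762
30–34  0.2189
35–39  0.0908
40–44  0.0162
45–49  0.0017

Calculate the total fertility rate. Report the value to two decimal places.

Sum of ASFRs = 0.0397 + 0.1423 + 0.2762 + 0.2189 + 0.0908 + 0.0162 + 0.0017 = 0.7858
TFR = 5 × 0.7858 = 3.929

3.93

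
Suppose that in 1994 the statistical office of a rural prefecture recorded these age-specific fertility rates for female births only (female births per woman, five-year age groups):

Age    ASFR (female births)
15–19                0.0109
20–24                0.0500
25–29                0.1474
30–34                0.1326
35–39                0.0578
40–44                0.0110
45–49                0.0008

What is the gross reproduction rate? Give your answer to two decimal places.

Sum of female ASFRs = 0.0109 + 0.0500 + 0.1474 + 0.1326 + 0.0578 + 0.0110 + 0.0008 = 0.4105
GRR = 5 × 0.4105 = 2.0525

2.05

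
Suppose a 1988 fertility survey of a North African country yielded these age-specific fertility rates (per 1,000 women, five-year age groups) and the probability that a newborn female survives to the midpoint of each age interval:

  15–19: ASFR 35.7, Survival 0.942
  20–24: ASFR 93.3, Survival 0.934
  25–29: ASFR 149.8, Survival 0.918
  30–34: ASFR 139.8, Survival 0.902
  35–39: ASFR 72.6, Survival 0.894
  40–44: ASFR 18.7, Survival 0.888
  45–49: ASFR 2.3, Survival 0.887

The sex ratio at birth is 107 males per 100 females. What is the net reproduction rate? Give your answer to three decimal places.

1.130

Proportion female at birth = 100 / (100 + 107) = 0.48309.
Each age group contributes 5 × ASFR × survival:
  15–19: 5 × 35.7/1000 × 0.942 = 0.16815
  20–24: 5 × 93.3/1000 × 0.934 = 0.43571
  25–29: 5 × 149.8/1000 × 0.918 = 0.68758
  30–34: 5 × 139.8/1000 × 0.902 = 0.63050
  35–39: 5 × 72.6/1000 × 0.894 = 0.32452
  40–44: 5 × 18.7/1000 × 0.888 = 0.08303
  45–49: 5 × 2.3/1000 × 0.887 = 0.01020
Sum = 2.33969
NRR = 0.48309 × 2.33969 = 1.13028
With NRR above 1 the population is above replacement fertility.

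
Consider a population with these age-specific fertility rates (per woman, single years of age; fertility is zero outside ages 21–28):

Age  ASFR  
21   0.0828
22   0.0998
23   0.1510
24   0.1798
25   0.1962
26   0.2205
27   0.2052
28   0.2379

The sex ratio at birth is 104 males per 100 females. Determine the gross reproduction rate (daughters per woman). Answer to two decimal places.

0.67

Proportion female at birth = 100 / (100 + 104) = 0.49020.
Sum of ASFRs = 0.0828 + 0.0998 + 0.1510 + 0.1798 + 0.1962 + 0.2205 + 0.2052 + 0.2379 = 1.3732
TFR = 1.3732
GRR = 0.49020 × 1.3732 = 0.67314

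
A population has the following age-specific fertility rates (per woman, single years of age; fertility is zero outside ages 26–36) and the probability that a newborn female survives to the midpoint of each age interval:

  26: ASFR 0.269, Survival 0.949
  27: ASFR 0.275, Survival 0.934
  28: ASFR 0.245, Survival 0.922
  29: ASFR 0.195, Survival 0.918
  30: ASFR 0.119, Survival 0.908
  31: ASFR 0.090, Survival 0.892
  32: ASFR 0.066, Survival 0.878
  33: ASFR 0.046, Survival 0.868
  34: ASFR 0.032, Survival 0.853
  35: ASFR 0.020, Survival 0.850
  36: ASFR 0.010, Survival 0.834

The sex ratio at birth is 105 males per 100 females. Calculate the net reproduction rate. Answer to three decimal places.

Proportion female at birth = 100 / (100 + 105) = 0.48780.
Survival-weighted fertility by age (1·fₓ·Sₓ):
  26: 1 × 0.269 × 0.949 = 0.25528
  27: 1 × 0.275 × 0.934 = 0.25685
  28: 1 × 0.245 × 0.922 = 0.22589
  29: 1 × 0.195 × 0.918 = 0.17901
  30: 1 × 0.119 × 0.908 = 0.10805
  31: 1 × 0.090 × 0.892 = 0.08028
  32: 1 × 0.066 × 0.878 = 0.05795
  33: 1 × 0.046 × 0.868 = 0.03993
  34: 1 × 0.032 × 0.853 = 0.02730
  35: 1 × 0.020 × 0.850 = 0.01700
  36: 1 × 0.010 × 0.834 = 0.00834
Sum = 1.25588
NRR = 0.48780 × 1.25588 = 0.61262
With NRR below 1 the population is below replacement fertility.

0.613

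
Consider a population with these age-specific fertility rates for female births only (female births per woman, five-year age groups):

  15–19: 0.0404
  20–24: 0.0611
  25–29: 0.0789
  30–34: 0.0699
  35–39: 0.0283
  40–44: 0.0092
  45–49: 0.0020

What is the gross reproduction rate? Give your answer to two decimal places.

Sum of female ASFRs = 0.0404 + 0.0611 + 0.0789 + 0.0699 + 0.0283 + 0.0092 + 0.0020 = 0.2898
GRR = 5 × 0.2898 = 1.449

1.45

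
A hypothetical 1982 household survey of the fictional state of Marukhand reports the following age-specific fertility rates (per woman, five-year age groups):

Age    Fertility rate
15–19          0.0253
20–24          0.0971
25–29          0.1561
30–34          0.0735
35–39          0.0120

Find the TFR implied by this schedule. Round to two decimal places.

1.82

Sum of ASFRs = 0.0253 + 0.0971 + 0.1561 + 0.0735 + 0.0120 = 0.3640
TFR = 5 × 0.3640 = 1.82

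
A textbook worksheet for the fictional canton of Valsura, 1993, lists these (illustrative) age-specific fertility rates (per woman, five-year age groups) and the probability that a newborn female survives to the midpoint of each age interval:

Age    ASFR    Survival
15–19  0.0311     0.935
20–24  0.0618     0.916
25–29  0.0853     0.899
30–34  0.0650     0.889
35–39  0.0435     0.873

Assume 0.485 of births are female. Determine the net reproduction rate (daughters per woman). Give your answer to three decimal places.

Proportion female at birth = 0.485.
Weighting each age-specific rate by interval width and survival:
  15–19: 5 × 0.0311 × 0.935 = 0.14539
  20–24: 5 × 0.0618 × 0.916 = 0.28304
  25–29: 5 × 0.0853 × 0.899 = 0.38342
  30–34: 5 × 0.0650 × 0.889 = 0.28893
  35–39: 5 × 0.0435 × 0.873 = 0.18988
Sum = 1.29066
NRR = 0.485 × 1.29066 = 0.62597

0.626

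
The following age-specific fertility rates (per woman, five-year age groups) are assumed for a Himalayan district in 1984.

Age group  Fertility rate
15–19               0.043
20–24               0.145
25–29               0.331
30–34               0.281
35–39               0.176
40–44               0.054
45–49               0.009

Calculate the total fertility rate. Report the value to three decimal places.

5.195

Sum of ASFRs = 0.043 + 0.145 + 0.331 + 0.281 + 0.176 + 0.054 + 0.009 = 1.039
TFR = 5 × 1.039 = 5.195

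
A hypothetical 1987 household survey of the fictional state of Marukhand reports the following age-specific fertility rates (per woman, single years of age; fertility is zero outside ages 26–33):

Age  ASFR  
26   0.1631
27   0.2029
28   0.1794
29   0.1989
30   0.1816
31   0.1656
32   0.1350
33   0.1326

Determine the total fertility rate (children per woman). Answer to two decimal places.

Sum of ASFRs = 0.1631 + 0.2029 + 0.1794 + 0.1989 + 0.1816 + 0.1656 + 0.1350 + 0.1326 = 1.3591
TFR = 1.3591

1.36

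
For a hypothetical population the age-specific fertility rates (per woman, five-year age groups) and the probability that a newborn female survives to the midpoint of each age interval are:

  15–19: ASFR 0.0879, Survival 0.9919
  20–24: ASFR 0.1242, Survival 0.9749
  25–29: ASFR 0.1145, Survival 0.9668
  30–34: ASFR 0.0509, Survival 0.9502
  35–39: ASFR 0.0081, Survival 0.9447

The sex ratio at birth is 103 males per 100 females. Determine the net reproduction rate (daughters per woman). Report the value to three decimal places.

Proportion female at birth = 100 / (100 + 103) = 0.49261.
Per-age-group product (5 × ASFR × survival probability):
  15–19: 5 × 0.0879 × 0.9919 = 0.43594
  20–24: 5 × 0.1242 × 0.9749 = 0.60541
  25–29: 5 × 0.1145 × 0.9668 = 0.55349
  30–34: 5 × 0.0509 × 0.9502 = 0.24183
  35–39: 5 × 0.0081 × 0.9447 = 0.03826
Sum = 1.87493
NRR = 0.49261 × 1.87493 = 0.92361
NRR < 1, so the cohort does not fully replace itself.

0.924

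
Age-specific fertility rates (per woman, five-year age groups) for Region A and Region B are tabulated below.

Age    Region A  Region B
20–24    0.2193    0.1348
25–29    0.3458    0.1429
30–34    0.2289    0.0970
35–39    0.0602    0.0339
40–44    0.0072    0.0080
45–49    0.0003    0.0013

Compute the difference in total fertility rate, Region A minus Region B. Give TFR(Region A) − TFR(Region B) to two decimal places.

Region A:
  Sum of ASFRs = 0.2193 + 0.3458 + 0.2289 + 0.0602 + 0.0072 + 0.0003 = 0.8617
  TFR = 5 × 0.8617 = 4.3085
Region B:
  Sum of ASFRs = 0.1348 + 0.1429 + 0.0970 + 0.0339 + 0.0080 + 0.0013 = 0.4179
  TFR = 5 × 0.4179 = 2.0895
Difference = 4.3085 − 2.0895 = 2.219

2.22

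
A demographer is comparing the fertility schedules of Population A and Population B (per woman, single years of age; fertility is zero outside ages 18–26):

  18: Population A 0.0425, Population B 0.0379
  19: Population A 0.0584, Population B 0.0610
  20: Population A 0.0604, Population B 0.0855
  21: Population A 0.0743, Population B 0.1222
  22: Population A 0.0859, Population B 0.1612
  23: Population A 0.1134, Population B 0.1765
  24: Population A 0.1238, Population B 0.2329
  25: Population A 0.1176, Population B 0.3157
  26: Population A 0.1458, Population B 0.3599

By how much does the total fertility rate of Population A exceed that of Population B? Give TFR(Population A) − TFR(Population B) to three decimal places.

Population A:
  Sum of ASFRs = 0.0425 + 0.0584 + 0.0604 + 0.0743 + 0.0859 + 0.1134 + 0.1238 + 0.1176 + 0.1458 = 0.8221
  TFR = 0.8221
Population B:
  Sum of ASFRs = 0.0379 + 0.0610 + 0.0855 + 0.1222 + 0.1612 + 0.1765 + 0.2329 + 0.3157 + 0.3599 = 1.5528
  TFR = 1.5528
Difference = 0.8221 − 1.5528 = -0.7307

-0.731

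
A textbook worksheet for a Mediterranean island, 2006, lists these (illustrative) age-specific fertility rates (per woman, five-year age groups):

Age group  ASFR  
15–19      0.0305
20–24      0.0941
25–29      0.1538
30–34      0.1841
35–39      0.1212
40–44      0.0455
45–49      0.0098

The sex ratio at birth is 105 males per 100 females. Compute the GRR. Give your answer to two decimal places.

Proportion female at birth = 100 / (100 + 105) = 0.48780.
Sum of ASFRs = 0.0305 + 0.0941 + 0.1538 + 0.1841 + 0.1212 + 0.0455 + 0.0098 = 0.6390
TFR = 5 × 0.6390 = 3.195
GRR = 0.48780 × 3.195 = 1.55852

1.56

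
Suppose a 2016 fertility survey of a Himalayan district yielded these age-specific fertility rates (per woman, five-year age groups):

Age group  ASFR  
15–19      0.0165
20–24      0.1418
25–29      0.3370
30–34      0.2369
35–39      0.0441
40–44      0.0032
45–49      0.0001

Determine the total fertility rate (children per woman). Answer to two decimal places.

Sum of ASFRs = 0.0165 + 0.1418 + 0.3370 + 0.2369 + 0.0441 + 0.0032 + 0.0001 = 0.7796
TFR = 5 × 0.7796 = 3.898

3.90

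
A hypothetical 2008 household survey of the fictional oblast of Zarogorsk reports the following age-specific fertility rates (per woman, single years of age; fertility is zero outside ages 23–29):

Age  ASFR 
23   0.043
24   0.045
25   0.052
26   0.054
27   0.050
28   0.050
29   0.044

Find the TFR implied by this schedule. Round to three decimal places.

Sum of ASFRs = 0.043 + 0.045 + 0.052 + 0.054 + 0.050 + 0.050 + 0.044 = 0.338
TFR = 0.338

0.338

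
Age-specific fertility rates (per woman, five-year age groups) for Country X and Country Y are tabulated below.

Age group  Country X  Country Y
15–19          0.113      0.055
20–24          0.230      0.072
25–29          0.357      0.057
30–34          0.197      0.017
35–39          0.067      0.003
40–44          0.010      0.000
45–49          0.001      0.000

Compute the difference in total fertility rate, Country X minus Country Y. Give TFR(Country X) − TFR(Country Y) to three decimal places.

3.855

Country X:
  Sum of ASFRs = 0.113 + 0.230 + 0.357 + 0.197 + 0.067 + 0.010 + 0.001 = 0.975
  TFR = 5 × 0.975 = 4.875
Country Y:
  Sum of ASFRs = 0.055 + 0.072 + 0.057 + 0.017 + 0.003 + 0.000 + 0.000 = 0.204
  TFR = 5 × 0.204 = 1.02
Difference = 4.875 − 1.02 = 3.855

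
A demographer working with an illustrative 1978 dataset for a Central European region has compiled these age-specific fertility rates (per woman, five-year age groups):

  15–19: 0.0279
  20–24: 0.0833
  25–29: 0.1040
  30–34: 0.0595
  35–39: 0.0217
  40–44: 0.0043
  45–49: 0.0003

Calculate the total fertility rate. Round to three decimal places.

1.505

Sum of ASFRs = 0.0279 + 0.0833 + 0.1040 + 0.0595 + 0.0217 + 0.0043 + 0.0003 = 0.3010
TFR = 5 × 0.3010 = 1.505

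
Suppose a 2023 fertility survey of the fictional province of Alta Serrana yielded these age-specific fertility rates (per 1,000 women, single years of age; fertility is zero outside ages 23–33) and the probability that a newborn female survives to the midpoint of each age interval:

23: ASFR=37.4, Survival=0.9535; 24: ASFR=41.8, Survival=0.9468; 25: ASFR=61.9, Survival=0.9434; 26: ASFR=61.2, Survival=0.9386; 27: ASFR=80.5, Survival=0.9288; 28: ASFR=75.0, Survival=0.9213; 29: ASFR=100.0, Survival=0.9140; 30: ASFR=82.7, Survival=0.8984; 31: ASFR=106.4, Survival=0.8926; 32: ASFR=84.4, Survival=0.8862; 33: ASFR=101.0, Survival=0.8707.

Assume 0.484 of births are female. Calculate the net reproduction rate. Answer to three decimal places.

Proportion female at birth = 0.484.
Survival-weighted fertility by age (1·fₓ·Sₓ):
  23: 1 × 37.4/1000 × 0.9535 = 0.03566
  24: 1 × 41.8/1000 × 0.9468 = 0.03958
  25: 1 × 61.9/1000 × 0.9434 = 0.05840
  26: 1 × 61.2/1000 × 0.9386 = 0.05744
  27: 1 × 80.5/1000 × 0.9288 = 0.07477
  28: 1 × 75.0/1000 × 0.9213 = 0.06910
  29: 1 × 100.0/1000 × 0.9140 = 0.09140
  30: 1 × 82.7/1000 × 0.8984 = 0.07430
  31: 1 × 106.4/1000 × 0.8926 = 0.09497
  32: 1 × 84.4/1000 × 0.8862 = 0.07480
  33: 1 × 101.0/1000 × 0.8707 = 0.08794
Sum = 0.75836
NRR = 0.484 × 0.75836 = 0.36705

0.367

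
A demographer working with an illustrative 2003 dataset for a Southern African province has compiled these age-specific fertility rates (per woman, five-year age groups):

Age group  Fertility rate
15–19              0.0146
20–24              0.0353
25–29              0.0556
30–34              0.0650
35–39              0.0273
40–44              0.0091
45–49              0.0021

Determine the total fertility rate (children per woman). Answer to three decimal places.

Sum of ASFRs = 0.0146 + 0.0353 + 0.0556 + 0.0650 + 0.0273 + 0.0091 + 0.0021 = 0.2090
TFR = 5 × 0.2090 = 1.045

1.045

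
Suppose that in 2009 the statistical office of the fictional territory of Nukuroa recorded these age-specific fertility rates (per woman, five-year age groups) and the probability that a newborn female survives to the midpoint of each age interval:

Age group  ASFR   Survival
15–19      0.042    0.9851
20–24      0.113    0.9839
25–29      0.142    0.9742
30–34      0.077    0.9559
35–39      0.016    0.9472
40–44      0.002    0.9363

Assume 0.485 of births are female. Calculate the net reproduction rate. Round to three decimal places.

Proportion female at birth = 0.485.
Weighting each age-specific rate by interval width and survival:
  15–19: 5 × 0.042 × 0.9851 = 0.20687
  20–24: 5 × 0.113 × 0.9839 = 0.55590
  25–29: 5 × 0.142 × 0.9742 = 0.69168
  30–34: 5 × 0.077 × 0.9559 = 0.36802
  35–39: 5 × 0.016 × 0.9472 = 0.07578
  40–44: 5 × 0.002 × 0.9363 = 0.00936
Sum = 1.90761
NRR = 0.485 × 1.90761 = 0.92519
An NRR under 1 implies long-run decline under these rates.

0.925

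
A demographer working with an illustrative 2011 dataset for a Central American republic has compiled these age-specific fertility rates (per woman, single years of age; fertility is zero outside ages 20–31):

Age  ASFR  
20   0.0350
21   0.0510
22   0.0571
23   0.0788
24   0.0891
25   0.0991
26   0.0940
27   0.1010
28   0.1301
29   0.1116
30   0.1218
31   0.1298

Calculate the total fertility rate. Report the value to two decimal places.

Sum of ASFRs = 0.0350 + 0.0510 + 0.0571 + 0.0788 + 0.0891 + 0.0991 + 0.0940 + 0.1010 + 0.1301 + 0.1116 + 0.1218 + 0.1298 = 1.0984
TFR = 1.0984

1.10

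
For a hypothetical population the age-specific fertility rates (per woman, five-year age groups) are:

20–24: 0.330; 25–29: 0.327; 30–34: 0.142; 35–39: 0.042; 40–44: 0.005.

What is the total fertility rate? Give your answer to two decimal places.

Sum of ASFRs = 0.330 + 0.327 + 0.142 + 0.042 + 0.005 = 0.846
TFR = 5 × 0.846 = 4.23

4.23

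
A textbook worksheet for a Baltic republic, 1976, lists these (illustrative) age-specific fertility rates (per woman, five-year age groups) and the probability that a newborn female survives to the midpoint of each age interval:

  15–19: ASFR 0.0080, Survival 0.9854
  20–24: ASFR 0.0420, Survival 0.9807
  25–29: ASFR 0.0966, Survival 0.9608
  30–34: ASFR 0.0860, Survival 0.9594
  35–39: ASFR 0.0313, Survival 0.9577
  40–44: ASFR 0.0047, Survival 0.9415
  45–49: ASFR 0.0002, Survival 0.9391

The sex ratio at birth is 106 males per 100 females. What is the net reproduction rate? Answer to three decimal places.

0.629

Proportion female at birth = 100 / (100 + 106) = 0.48544.
Weighting each age-specific rate by interval width and survival:
  15–19: 5 × 0.0080 × 0.9854 = 0.03942
  20–24: 5 × 0.0420 × 0.9807 = 0.20595
  25–29: 5 × 0.0966 × 0.9608 = 0.46407
  30–34: 5 × 0.0860 × 0.9594 = 0.41254
  35–39: 5 × 0.0313 × 0.9577 = 0.14988
  40–44: 5 × 0.0047 × 0.9415 = 0.02213
  45–49: 5 × 0.0002 × 0.9391 = 0.00094
Sum = 1.29493
NRR = 0.48544 × 1.29493 = 0.62861
With NRR below 1 the population is below replacement fertility.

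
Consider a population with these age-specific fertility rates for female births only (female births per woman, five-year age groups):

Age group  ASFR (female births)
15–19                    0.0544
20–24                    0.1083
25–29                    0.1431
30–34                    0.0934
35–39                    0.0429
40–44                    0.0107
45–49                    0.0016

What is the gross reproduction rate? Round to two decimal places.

2.27

Sum of female ASFRs = 0.0544 + 0.1083 + 0.1431 + 0.0934 + 0.0429 + 0.0107 + 0.0016 = 0.4544
GRR = 5 × 0.4544 = 2.272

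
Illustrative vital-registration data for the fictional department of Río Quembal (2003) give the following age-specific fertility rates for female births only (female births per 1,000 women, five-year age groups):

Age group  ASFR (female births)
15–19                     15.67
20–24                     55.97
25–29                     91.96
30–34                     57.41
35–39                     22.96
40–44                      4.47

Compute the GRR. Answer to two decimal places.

Sum of female ASFRs = 15.67 + 55.97 + 91.96 + 57.41 + 22.96 + 4.47 = 248.44
GRR = 5 × 248.44 / 1000 = 1.2422

1.24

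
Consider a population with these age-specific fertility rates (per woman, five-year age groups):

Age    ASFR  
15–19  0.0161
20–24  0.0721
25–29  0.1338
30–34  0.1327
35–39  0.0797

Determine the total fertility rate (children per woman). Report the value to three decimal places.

Sum of ASFRs = 0.0161 + 0.0721 + 0.1338 + 0.1327 + 0.0797 = 0.4344
TFR = 5 × 0.4344 = 2.172

2.172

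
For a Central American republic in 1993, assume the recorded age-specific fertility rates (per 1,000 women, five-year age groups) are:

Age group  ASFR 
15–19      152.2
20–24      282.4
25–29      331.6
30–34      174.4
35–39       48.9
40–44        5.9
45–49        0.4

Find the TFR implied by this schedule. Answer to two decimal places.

Sum of ASFRs = 152.2 + 282.4 + 331.6 + 174.4 + 48.9 + 5.9 + 0.4 = 995.8
TFR = 5 × 995.8 / 1000 = 4.979

4.98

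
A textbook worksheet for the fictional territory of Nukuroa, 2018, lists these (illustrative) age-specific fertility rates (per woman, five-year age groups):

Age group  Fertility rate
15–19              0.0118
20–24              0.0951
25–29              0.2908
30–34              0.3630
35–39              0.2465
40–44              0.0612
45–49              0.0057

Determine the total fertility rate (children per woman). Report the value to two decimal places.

5.37

Sum of ASFRs = 0.0118 + 0.0951 + 0.2908 + 0.3630 + 0.2465 + 0.0612 + 0.0057 = 1.0741
TFR = 5 × 1.0741 = 5.3705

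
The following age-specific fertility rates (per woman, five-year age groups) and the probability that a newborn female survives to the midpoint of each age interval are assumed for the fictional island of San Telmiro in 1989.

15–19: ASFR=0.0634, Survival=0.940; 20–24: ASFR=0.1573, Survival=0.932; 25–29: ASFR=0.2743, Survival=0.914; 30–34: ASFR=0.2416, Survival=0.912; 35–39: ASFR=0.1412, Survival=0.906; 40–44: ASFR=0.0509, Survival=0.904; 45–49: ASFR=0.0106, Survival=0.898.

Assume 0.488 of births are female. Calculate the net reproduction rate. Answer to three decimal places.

2.100

Proportion female at birth = 0.488.
Survival-weighted fertility by age (5·fₓ·Sₓ):
  15–19: 5 × 0.0634 × 0.940 = 0.29798
  20–24: 5 × 0.1573 × 0.932 = 0.73302
  25–29: 5 × 0.2743 × 0.914 = 1.25355
  30–34: 5 × 0.2416 × 0.912 = 1.10170
  35–39: 5 × 0.1412 × 0.906 = 0.63964
  40–44: 5 × 0.0509 × 0.904 = 0.23007
  45–49: 5 × 0.0106 × 0.898 = 0.04759
Sum = 4.30355
NRR = 0.488 × 4.30355 = 2.10013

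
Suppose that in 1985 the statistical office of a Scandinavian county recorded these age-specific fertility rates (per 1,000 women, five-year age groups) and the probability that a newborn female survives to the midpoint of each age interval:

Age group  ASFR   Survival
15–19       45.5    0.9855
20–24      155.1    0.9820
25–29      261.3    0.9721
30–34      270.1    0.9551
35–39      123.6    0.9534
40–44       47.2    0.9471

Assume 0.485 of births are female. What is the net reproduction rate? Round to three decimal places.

2.114

Proportion female at birth = 0.485.
Survival-weighted fertility by age (5·fₓ·Sₓ):
  15–19: 5 × 45.5/1000 × 0.9855 = 0.22420
  20–24: 5 × 155.1/1000 × 0.9820 = 0.76154
  25–29: 5 × 261.3/1000 × 0.9721 = 1.27005
  30–34: 5 × 270.1/1000 × 0.9551 = 1.28986
  35–39: 5 × 123.6/1000 × 0.9534 = 0.58920
  40–44: 5 × 47.2/1000 × 0.9471 = 0.22352
Sum = 4.35837
NRR = 0.485 × 4.35837 = 2.11381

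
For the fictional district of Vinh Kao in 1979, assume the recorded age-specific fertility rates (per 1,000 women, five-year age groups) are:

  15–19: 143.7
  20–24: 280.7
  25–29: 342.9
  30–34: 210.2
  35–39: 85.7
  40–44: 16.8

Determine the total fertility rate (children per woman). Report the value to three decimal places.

Sum of ASFRs = 143.7 + 280.7 + 342.9 + 210.2 + 85.7 + 16.8 = 1080.0
TFR = 5 × 1080.0 / 1000 = 5.4

5.400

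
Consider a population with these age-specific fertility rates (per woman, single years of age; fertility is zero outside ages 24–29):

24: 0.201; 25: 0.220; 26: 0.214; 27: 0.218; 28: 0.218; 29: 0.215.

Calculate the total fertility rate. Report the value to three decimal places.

Sum of ASFRs = 0.201 + 0.220 + 0.214 + 0.218 + 0.218 + 0.215 = 1.286
TFR = 1.286

1.286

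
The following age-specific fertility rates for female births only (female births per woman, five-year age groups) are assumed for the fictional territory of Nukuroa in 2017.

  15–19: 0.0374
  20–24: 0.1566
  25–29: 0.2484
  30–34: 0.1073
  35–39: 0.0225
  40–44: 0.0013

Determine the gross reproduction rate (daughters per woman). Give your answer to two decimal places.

2.87

Sum of female ASFRs = 0.0374 + 0.1566 + 0.2484 + 0.1073 + 0.0225 + 0.0013 = 0.5735
GRR = 5 × 0.5735 = 2.8675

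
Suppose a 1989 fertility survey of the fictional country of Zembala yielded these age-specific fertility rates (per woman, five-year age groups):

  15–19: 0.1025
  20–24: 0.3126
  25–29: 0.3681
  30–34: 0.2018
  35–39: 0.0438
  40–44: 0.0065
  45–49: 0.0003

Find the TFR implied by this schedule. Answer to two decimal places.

5.18

Sum of ASFRs = 0.1025 + 0.3126 + 0.3681 + 0.2018 + 0.0438 + 0.0065 + 0.0003 = 1.0356
TFR = 5 × 1.0356 = 5.178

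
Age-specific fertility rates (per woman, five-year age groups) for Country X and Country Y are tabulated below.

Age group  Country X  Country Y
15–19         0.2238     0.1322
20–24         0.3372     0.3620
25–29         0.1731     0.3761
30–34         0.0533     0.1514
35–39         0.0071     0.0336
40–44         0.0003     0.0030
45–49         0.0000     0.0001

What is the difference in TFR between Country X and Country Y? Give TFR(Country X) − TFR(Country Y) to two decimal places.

-1.32

Country X:
  Sum of ASFRs = 0.2238 + 0.3372 + 0.1731 + 0.0533 + 0.0071 + 0.0003 + 0.0000 = 0.7948
  TFR = 5 × 0.7948 = 3.974
Country Y:
  Sum of ASFRs = 0.1322 + 0.3620 + 0.3761 + 0.1514 + 0.0336 + 0.0030 + 0.0001 = 1.0584
  TFR = 5 × 1.0584 = 5.292
Difference = 3.974 − 5.292 = -1.318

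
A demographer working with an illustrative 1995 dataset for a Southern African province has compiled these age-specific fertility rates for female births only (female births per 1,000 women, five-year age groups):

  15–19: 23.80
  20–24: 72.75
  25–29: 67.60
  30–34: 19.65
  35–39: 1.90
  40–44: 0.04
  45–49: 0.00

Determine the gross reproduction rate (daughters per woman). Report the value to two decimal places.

0.93

Sum of female ASFRs = 23.80 + 72.75 + 67.60 + 19.65 + 1.90 + 0.04 + 0.00 = 185.74
GRR = 5 × 185.74 / 1000 = 0.9287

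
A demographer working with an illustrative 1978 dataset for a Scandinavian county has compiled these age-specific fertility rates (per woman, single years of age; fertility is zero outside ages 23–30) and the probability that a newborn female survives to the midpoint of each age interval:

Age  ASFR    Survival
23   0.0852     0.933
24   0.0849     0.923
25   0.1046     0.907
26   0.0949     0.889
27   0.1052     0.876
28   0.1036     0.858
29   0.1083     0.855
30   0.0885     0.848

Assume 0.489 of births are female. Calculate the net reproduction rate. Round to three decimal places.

Proportion female at birth = 0.489.
Survival-weighted fertility by age (1·fₓ·Sₓ):
  23: 1 × 0.0852 × 0.933 = 0.07949
  24: 1 × 0.0849 × 0.923 = 0.07836
  25: 1 × 0.1046 × 0.907 = 0.09487
  26: 1 × 0.0949 × 0.889 = 0.08437
  27: 1 × 0.1052 × 0.876 = 0.09216
  28: 1 × 0.1036 × 0.858 = 0.08889
  29: 1 × 0.1083 × 0.855 = 0.09260
  30: 1 × 0.0885 × 0.848 = 0.07505
Sum = 0.68579
NRR = 0.489 × 0.68579 = 0.33535

0.335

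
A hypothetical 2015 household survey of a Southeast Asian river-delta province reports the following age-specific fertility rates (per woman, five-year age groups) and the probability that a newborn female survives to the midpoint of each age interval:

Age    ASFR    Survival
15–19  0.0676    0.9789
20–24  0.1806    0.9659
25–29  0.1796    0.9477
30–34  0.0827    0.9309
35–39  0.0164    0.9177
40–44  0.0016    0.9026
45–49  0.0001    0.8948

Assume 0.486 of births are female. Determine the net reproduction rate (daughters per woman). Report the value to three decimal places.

1.226

Proportion female at birth = 0.486.
Each age group contributes 5 × ASFR × survival:
  15–19: 5 × 0.0676 × 0.9789 = 0.33087
  20–24: 5 × 0.1806 × 0.9659 = 0.87221
  25–29: 5 × 0.1796 × 0.9477 = 0.85103
  30–34: 5 × 0.0827 × 0.9309 = 0.38493
  35–39: 5 × 0.0164 × 0.9177 = 0.07525
  40–44: 5 × 0.0016 × 0.9026 = 0.00722
  45–49: 5 × 0.0001 × 0.8948 = 0.00045
Sum = 2.52196
NRR = 0.486 × 2.52196 = 1.22567
An NRR exceeding 1 indicates intrinsic growth under these rates.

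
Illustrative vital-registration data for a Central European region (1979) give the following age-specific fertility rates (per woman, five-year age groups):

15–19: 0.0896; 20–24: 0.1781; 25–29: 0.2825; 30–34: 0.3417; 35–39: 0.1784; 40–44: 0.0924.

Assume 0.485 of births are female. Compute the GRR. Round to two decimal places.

Proportion female at birth = 0.485.
Sum of ASFRs = 0.0896 + 0.1781 + 0.2825 + 0.3417 + 0.1784 + 0.0924 = 1.1627
TFR = 5 × 1.1627 = 5.8135
GRR = 0.485 × 5.8135 = 2.81955

2.82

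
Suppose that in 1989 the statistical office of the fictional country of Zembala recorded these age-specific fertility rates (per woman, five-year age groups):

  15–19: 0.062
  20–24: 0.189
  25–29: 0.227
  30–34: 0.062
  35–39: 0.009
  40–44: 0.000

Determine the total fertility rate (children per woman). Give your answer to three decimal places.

Sum of ASFRs = 0.062 + 0.189 + 0.227 + 0.062 + 0.009 + 0.000 = 0.549
TFR = 5 × 0.549 = 2.745

2.745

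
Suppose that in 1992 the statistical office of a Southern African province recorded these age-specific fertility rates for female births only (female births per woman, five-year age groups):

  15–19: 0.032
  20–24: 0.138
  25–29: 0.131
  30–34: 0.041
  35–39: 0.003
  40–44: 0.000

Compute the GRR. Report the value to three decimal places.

Sum of female ASFRs = 0.032 + 0.138 + 0.131 + 0.041 + 0.003 + 0.000 = 0.345
GRR = 5 × 0.345 = 1.725

1.725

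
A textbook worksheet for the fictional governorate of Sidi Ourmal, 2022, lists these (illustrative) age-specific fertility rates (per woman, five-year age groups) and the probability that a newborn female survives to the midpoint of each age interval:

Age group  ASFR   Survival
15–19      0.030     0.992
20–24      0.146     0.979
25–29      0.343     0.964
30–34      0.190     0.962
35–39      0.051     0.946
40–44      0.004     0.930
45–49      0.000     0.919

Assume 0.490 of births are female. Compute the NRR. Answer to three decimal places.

1.808

Proportion female at birth = 0.490.
Weighting each age-specific rate by interval width and survival:
  15–19: 5 × 0.030 × 0.992 = 0.14880
  20–24: 5 × 0.146 × 0.979 = 0.71467
  25–29: 5 × 0.343 × 0.964 = 1.65326
  30–34: 5 × 0.190 × 0.962 = 0.91390
  35–39: 5 × 0.051 × 0.946 = 0.24123
  40–44: 5 × 0.004 × 0.930 = 0.01860
  45–49: 5 × 0.000 × 0.919 = 0.00000
Sum = 3.69046
NRR = 0.490 × 3.69046 = 1.80833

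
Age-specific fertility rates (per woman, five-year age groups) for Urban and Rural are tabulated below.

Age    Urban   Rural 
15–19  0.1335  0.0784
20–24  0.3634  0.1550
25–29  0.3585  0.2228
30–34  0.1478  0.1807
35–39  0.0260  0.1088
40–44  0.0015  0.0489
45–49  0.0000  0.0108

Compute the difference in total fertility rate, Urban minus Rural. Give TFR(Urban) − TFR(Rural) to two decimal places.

Urban:
  Sum of ASFRs = 0.1335 + 0.3634 + 0.3585 + 0.1478 + 0.0260 + 0.0015 + 0.0000 = 1.0307
  TFR = 5 × 1.0307 = 5.1535
Rural:
  Sum of ASFRs = 0.0784 + 0.1550 + 0.2228 + 0.1807 + 0.1088 + 0.0489 + 0.0108 = 0.8054
  TFR = 5 × 0.8054 = 4.027
Difference = 5.1535 − 4.027 = 1.1265

1.13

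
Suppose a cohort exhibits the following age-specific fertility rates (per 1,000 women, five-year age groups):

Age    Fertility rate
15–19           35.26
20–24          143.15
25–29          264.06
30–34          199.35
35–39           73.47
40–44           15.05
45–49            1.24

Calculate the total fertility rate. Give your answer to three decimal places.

3.658

Sum of ASFRs = 35.26 + 143.15 + 264.06 + 199.35 + 73.47 + 15.05 + 1.24 = 731.58
TFR = 5 × 731.58 / 1000 = 3.6579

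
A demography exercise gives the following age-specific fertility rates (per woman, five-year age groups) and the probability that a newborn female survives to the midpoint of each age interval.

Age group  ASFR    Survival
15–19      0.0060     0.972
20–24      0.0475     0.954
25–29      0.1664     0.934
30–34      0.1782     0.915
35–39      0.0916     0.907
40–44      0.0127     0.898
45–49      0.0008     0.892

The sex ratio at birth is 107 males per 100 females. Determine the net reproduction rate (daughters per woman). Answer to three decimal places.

Proportion female at birth = 100 / (100 + 107) = 0.48309.
Weighting each age-specific rate by interval width and survival:
  15–19: 5 × 0.0060 × 0.972 = 0.02916
  20–24: 5 × 0.0475 × 0.954 = 0.22658
  25–29: 5 × 0.1664 × 0.934 = 0.77709
  30–34: 5 × 0.1782 × 0.915 = 0.81527
  35–39: 5 × 0.0916 × 0.907 = 0.41541
  40–44: 5 × 0.0127 × 0.898 = 0.05702
  45–49: 5 × 0.0008 × 0.892 = 0.00357
Sum = 2.32410
NRR = 0.48309 × 2.32410 = 1.12275

1.123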